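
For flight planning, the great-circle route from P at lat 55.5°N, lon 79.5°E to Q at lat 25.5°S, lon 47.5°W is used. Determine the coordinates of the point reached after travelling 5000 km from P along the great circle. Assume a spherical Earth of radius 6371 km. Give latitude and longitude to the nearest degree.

≈ lat 44°N, lon 9°E

The haversine formula gives a central angle δ ≈ 2.295 rad (131.5°) between the endpoints. The total great-circle distance is δ·R ≈ 2.295 × 6371 ≈ 14621 km, so the target fraction is f = 5000/14621 ≈ 0.342.
Interpolate at f ≈ 0.342 with slerp weights a = sin((1−f)δ)/sin δ ≈ 1.332, b = sin(fδ)/sin δ ≈ 0.943.
p = a·p₁ + b·p₂ ≈ (0.713, 0.114, 0.692); φ = arcsin(p_z) ≈ 43.79°, λ = atan2(p_y, p_x) ≈ 9.11°.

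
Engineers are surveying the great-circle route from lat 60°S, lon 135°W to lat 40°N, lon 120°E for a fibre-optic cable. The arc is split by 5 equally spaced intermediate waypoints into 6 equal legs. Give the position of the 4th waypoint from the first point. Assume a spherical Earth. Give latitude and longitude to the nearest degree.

≈ lat 3°N, lon 146°E

From cos δ = sin φ₁ sin φ₂ + cos φ₁ cos φ₂ cos Δλ, the central angle is δ ≈ 2.286 rad (131.0°).
Interpolate at f = 4/6 with slerp weights a = sin((1−f)δ)/sin δ ≈ 0.914, b = sin(fδ)/sin δ ≈ 1.323.
p = a·p₁ + b·p₂ ≈ (-0.830, 0.554, 0.059); φ = arcsin(p_z) ≈ 3.36°, λ = atan2(p_y, p_x) ≈ 146.26°.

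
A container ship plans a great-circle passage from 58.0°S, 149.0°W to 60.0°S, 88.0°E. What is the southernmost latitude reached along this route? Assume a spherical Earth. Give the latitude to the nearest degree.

≈ 74°S

The great circle lies in the plane with unit normal n̂ = (p₁ × p₂)/|p₁ × p₂|.
Here n̂_z ≈ -0.275; the vertex latitude is φ_max = arccos|n̂_z| ≈ 74.0°.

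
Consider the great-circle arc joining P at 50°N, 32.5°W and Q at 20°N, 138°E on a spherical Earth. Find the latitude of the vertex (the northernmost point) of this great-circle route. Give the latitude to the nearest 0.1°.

The great circle lies in the plane with unit normal n̂ = (p₁ × p₂)/|p₁ × p₂|.
Here n̂_z ≈ +0.106; the vertex latitude is φ_max = arccos|n̂_z| ≈ 83.9°.
Check via Clairaut: cos φ_max = |cos φ₁| · sin C = cos(50.0°)·sin(9.5°) ≈ 0.106, again giving ≈ 83.9°.

≈ 83.9°N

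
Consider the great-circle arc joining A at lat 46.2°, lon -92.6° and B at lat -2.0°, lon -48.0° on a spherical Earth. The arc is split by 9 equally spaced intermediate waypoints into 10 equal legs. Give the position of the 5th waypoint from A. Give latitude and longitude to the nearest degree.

≈ lat 24°, lon -66°

From cos δ = sin φ₁ sin φ₂ + cos φ₁ cos φ₂ cos Δλ, the central angle is δ ≈ 1.085 rad (62.1°).
Interpolate at f = 5/10 with slerp weights a = sin((1−f)δ)/sin δ ≈ 0.584, b = sin(fδ)/sin δ ≈ 0.584.
p = a·p₁ + b·p₂ ≈ (0.372, -0.837, 0.401); φ = arcsin(p_z) ≈ 23.64°, λ = atan2(p_y, p_x) ≈ -66.04°.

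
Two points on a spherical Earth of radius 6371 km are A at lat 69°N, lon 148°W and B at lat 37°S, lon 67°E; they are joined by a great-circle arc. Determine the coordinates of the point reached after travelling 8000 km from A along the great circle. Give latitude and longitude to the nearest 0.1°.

Write both endpoints as unit vectors p₁, p₂ with components (cos φ cos λ, cos φ sin λ, sin φ).
The central angle between the endpoints is δ = arccos(p₁·p₂) ≈ 2.492 rad (142.8°). The total great-circle distance is δ·R ≈ 2.492 × 6371 ≈ 15876 km, so the target fraction is f = 8000/15876 ≈ 0.504.
Interpolate at f ≈ 0.504 with slerp weights a = sin((1−f)δ)/sin δ ≈ 1.561, b = sin(fδ)/sin δ ≈ 1.572.
p = a·p₁ + b·p₂ ≈ (0.016, 0.859, 0.512); φ = arcsin(p_z) ≈ 30.79°, λ = atan2(p_y, p_x) ≈ 88.94°.

≈ lat 30.8°N, lon 88.9°E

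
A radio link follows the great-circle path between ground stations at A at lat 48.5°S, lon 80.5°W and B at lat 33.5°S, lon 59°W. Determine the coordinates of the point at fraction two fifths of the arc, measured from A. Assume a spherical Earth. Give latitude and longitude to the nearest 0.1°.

Write both endpoints as unit vectors p₁, p₂ with components (cos φ cos λ, cos φ sin λ, sin φ).
The central angle between the endpoints is δ = arccos(p₁·p₂) ≈ 0.383 rad (22.0°).
Interpolate at f = 2/5 with slerp weights a = sin((1−f)δ)/sin δ ≈ 0.610, b = sin(fδ)/sin δ ≈ 0.408.
p = a·p₁ + b·p₂ ≈ (0.242, -0.690, -0.682); φ = arcsin(p_z) ≈ -42.99°, λ = atan2(p_y, p_x) ≈ -70.68°.

≈ lat 43.0°S, lon 70.7°W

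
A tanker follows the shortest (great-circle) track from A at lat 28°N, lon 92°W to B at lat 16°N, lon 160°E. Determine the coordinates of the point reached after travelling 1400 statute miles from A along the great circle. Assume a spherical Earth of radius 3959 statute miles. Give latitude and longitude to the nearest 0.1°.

≈ lat 34.0°N, lon 114.6°W

Convert each endpoint to a unit vector on the sphere (x = cos φ cos λ, y = cos φ sin λ, z = sin φ).
The central angle between the endpoints is δ = arccos(p₁·p₂) ≈ 1.704 rad (97.6°). The total great-circle distance is δ·R ≈ 1.704 × 3959 ≈ 6746 mi, so the target fraction is f = 1400/6746 ≈ 0.208.
Interpolate at f ≈ 0.208 with slerp weights a = sin((1−f)δ)/sin δ ≈ 0.985, b = sin(fδ)/sin δ ≈ 0.349.
p = a·p₁ + b·p₂ ≈ (-0.346, -0.754, 0.559); φ = arcsin(p_z) ≈ 33.95°, λ = atan2(p_y, p_x) ≈ -114.65°.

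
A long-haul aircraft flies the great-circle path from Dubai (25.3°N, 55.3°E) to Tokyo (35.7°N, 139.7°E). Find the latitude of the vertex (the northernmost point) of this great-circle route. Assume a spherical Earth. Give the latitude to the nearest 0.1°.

≈ 39.5°N

The great circle lies in the plane with unit normal n̂ = (p₁ × p₂)/|p₁ × p₂|.
Here n̂_z ≈ +0.772; the vertex latitude is φ_max = arccos|n̂_z| ≈ 39.5°.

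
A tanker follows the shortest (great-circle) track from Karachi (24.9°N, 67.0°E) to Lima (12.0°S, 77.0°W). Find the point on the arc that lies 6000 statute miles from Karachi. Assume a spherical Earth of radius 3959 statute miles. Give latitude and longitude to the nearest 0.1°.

≈ 14.1°N, 26.1°W

Convert each endpoint to a unit vector on the sphere (x = cos φ cos λ, y = cos φ sin λ, z = sin φ).
The central angle between the endpoints is δ = arccos(p₁·p₂) ≈ 2.507 rad (143.6°). The total great-circle distance is δ·R ≈ 2.507 × 3959 ≈ 9925 mi, so the target fraction is f = 6000/9925 ≈ 0.605.
Interpolate at f ≈ 0.605 with slerp weights a = sin((1−f)δ)/sin δ ≈ 1.412, b = sin(fδ)/sin δ ≈ 1.684.
p = a·p₁ + b·p₂ ≈ (0.871, -0.427, 0.244); φ = arcsin(p_z) ≈ 14.13°, λ = atan2(p_y, p_x) ≈ -26.10°.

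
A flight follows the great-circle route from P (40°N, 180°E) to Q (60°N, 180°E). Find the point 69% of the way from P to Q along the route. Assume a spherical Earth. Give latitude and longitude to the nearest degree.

≈ (54°N, 180°E)

Convert each endpoint to a unit vector on the sphere (x = cos φ cos λ, y = cos φ sin λ, z = sin φ).
The central angle between the endpoints is δ = arccos(p₁·p₂) ≈ 0.349 rad (20.0°).
Interpolate at f = 0.69 with slerp weights a = sin((1−f)δ)/sin δ ≈ 0.316, b = sin(fδ)/sin δ ≈ 0.697.
p = a·p₁ + b·p₂ ≈ (-0.591, 0.000, 0.807); φ = arcsin(p_z) ≈ 53.80°, λ = atan2(p_y, p_x) ≈ 180.00°.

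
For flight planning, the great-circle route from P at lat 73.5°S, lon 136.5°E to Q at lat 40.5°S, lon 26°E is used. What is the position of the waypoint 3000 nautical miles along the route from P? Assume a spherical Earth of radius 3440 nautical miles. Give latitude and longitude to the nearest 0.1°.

Write both endpoints as unit vectors p₁, p₂ with components (cos φ cos λ, cos φ sin λ, sin φ).
The central angle between the endpoints is δ = arccos(p₁·p₂) ≈ 0.992 rad (56.8°). The total great-circle distance is δ·R ≈ 0.992 × 3440 ≈ 3412 nmi, so the target fraction is f = 3000/3412 ≈ 0.879.
Interpolate at f ≈ 0.879 with slerp weights a = sin((1−f)δ)/sin δ ≈ 0.143, b = sin(fδ)/sin δ ≈ 0.915.
p = a·p₁ + b·p₂ ≈ (0.596, 0.333, -0.731); φ = arcsin(p_z) ≈ -46.97°, λ = atan2(p_y, p_x) ≈ 29.19°.

≈ lat 47.0°S, lon 29.2°E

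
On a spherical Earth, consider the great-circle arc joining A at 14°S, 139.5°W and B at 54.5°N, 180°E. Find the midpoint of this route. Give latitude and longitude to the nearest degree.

Convert each endpoint to a unit vector on the sphere (x = cos φ cos λ, y = cos φ sin λ, z = sin φ).
The central angle between the endpoints is δ = arccos(p₁·p₂) ≈ 1.337 rad (76.6°).
Interpolate at f = 1/2 with slerp weights a = sin((1−f)δ)/sin δ ≈ 0.637, b = sin(fδ)/sin δ ≈ 0.637.
p = a·p₁ + b·p₂ ≈ (-0.840, -0.402, 0.365); φ = arcsin(p_z) ≈ 21.38°, λ = atan2(p_y, p_x) ≈ -154.46°.

≈ 21°N, 154°W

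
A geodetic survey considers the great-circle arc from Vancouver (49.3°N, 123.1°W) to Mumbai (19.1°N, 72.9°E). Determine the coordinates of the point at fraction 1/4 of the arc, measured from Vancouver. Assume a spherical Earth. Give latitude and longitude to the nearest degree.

Convert each endpoint to a unit vector on the sphere (x = cos φ cos λ, y = cos φ sin λ, z = sin φ).
The central angle between the endpoints is δ = arccos(p₁·p₂) ≈ 1.922 rad (110.1°).
Interpolate at f = 1/4 with slerp weights a = sin((1−f)δ)/sin δ ≈ 1.056, b = sin(fδ)/sin δ ≈ 0.492.
p = a·p₁ + b·p₂ ≈ (-0.239, -0.132, 0.962); φ = arcsin(p_z) ≈ 74.13°, λ = atan2(p_y, p_x) ≈ -151.07°.

≈ 74°N, 151°W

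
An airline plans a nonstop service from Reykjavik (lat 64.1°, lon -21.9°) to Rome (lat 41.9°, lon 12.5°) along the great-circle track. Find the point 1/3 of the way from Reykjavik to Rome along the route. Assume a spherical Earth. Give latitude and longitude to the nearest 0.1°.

Write both endpoints as unit vectors p₁, p₂ with components (cos φ cos λ, cos φ sin λ, sin φ).
The central angle between the endpoints is δ = arccos(p₁·p₂) ≈ 0.518 rad (29.7°).
Interpolate at f = 1/3 with slerp weights a = sin((1−f)δ)/sin δ ≈ 0.684, b = sin(fδ)/sin δ ≈ 0.347.
p = a·p₁ + b·p₂ ≈ (0.529, -0.055, 0.847); φ = arcsin(p_z) ≈ 57.85°, λ = atan2(p_y, p_x) ≈ -5.99°.

≈ lat 57.9°, lon -6.0°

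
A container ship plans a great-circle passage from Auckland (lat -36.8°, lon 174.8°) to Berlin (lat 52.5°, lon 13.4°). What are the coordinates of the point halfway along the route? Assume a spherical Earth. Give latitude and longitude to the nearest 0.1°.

Write both endpoints as unit vectors p₁, p₂ with components (cos φ cos λ, cos φ sin λ, sin φ).
The central angle between the endpoints is δ = arccos(p₁·p₂) ≈ 2.785 rad (159.6°).
Interpolate at f = 1/2 with slerp weights a = sin((1−f)δ)/sin δ ≈ 2.822, b = sin(fδ)/sin δ ≈ 2.822.
p = a·p₁ + b·p₂ ≈ (-0.579, 0.603, 0.548); φ = arcsin(p_z) ≈ 33.26°, λ = atan2(p_y, p_x) ≈ 133.85°.

≈ lat 33.3°, lon 133.9°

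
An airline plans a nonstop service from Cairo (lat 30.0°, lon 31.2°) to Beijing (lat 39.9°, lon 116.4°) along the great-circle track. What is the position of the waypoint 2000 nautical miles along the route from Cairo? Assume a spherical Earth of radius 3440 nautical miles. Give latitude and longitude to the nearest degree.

≈ lat 43°, lon 70°

From cos δ = sin φ₁ sin φ₂ + cos φ₁ cos φ₂ cos Δλ, the central angle is δ ≈ 1.185 rad (67.9°). The total great-circle distance is δ·R ≈ 1.185 × 3440 ≈ 4076 nmi, so the target fraction is f = 2000/4076 ≈ 0.491.
Interpolate at f ≈ 0.491 with slerp weights a = sin((1−f)δ)/sin δ ≈ 0.613, b = sin(fδ)/sin δ ≈ 0.593.
p = a·p₁ + b·p₂ ≈ (0.252, 0.682, 0.687); φ = arcsin(p_z) ≈ 43.36°, λ = atan2(p_y, p_x) ≈ 69.75°.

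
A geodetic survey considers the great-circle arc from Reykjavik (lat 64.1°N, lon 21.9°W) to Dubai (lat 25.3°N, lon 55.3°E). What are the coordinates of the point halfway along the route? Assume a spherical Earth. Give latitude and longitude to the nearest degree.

Write both endpoints as unit vectors p₁, p₂ with components (cos φ cos λ, cos φ sin λ, sin φ).
The central angle between the endpoints is δ = arccos(p₁·p₂) ≈ 1.079 rad (61.8°).
Interpolate at f = 1/2 with slerp weights a = sin((1−f)δ)/sin δ ≈ 0.583, b = sin(fδ)/sin δ ≈ 0.583.
p = a·p₁ + b·p₂ ≈ (0.536, 0.338, 0.773); φ = arcsin(p_z) ≈ 50.66°, λ = atan2(p_y, p_x) ≈ 32.25°.

≈ lat 51°N, lon 32°E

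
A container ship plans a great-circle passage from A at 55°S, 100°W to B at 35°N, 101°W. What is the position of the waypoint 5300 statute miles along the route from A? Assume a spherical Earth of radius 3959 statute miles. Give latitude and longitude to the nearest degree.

The haversine formula gives a central angle δ ≈ 1.571 rad (90.0°) between the endpoints. The total great-circle distance is δ·R ≈ 1.571 × 3959 ≈ 6219 mi, so the target fraction is f = 5300/6219 ≈ 0.852.
Interpolate at f ≈ 0.852 with slerp weights a = sin((1−f)δ)/sin δ ≈ 0.230, b = sin(fδ)/sin δ ≈ 0.973.
p = a·p₁ + b·p₂ ≈ (-0.175, -0.913, 0.370); φ = arcsin(p_z) ≈ 21.70°, λ = atan2(p_y, p_x) ≈ -100.86°.

≈ 22°N, 101°W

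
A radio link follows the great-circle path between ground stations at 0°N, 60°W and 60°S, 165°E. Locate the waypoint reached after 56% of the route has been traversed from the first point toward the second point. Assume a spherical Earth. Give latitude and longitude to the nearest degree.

From cos δ = sin φ₁ sin φ₂ + cos φ₁ cos φ₂ cos Δλ, the central angle is δ ≈ 1.932 rad (110.7°).
Interpolate at f = 0.56 with slerp weights a = sin((1−f)δ)/sin δ ≈ 0.803, b = sin(fδ)/sin δ ≈ 0.944.
p = a·p₁ + b·p₂ ≈ (-0.054, -0.573, -0.817); φ = arcsin(p_z) ≈ -54.83°, λ = atan2(p_y, p_x) ≈ -95.40°.

≈ 55°S, 95°W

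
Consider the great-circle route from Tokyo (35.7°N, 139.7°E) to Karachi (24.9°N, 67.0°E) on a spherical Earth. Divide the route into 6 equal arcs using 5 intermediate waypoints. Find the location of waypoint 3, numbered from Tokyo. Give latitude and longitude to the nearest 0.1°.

≈ 35.9°N, 101.0°E

Convert each endpoint to a unit vector on the sphere (x = cos φ cos λ, y = cos φ sin λ, z = sin φ).
The central angle between the endpoints is δ = arccos(p₁·p₂) ≈ 1.087 rad (62.3°).
Interpolate at f = 3/6 with slerp weights a = sin((1−f)δ)/sin δ ≈ 0.584, b = sin(fδ)/sin δ ≈ 0.584.
p = a·p₁ + b·p₂ ≈ (-0.155, 0.795, 0.587); φ = arcsin(p_z) ≈ 35.94°, λ = atan2(p_y, p_x) ≈ 101.02°.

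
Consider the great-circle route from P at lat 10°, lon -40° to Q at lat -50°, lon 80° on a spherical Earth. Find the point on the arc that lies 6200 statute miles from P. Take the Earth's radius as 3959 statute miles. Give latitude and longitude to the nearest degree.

Convert each endpoint to a unit vector on the sphere (x = cos φ cos λ, y = cos φ sin λ, z = sin φ).
The central angle between the endpoints is δ = arccos(p₁·p₂) ≈ 2.037 rad (116.7°). The total great-circle distance is δ·R ≈ 2.037 × 3959 ≈ 8065 mi, so the target fraction is f = 6200/8065 ≈ 0.769.
Interpolate at f ≈ 0.769 with slerp weights a = sin((1−f)δ)/sin δ ≈ 0.508, b = sin(fδ)/sin δ ≈ 1.119.
p = a·p₁ + b·p₂ ≈ (0.508, 0.387, -0.769); φ = arcsin(p_z) ≈ -50.30°, λ = atan2(p_y, p_x) ≈ 37.30°.

≈ lat -50°, lon 37°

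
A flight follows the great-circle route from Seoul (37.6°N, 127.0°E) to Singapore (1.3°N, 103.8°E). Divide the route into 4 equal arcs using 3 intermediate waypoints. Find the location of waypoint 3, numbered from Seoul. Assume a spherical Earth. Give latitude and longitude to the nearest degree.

Convert each endpoint to a unit vector on the sphere (x = cos φ cos λ, y = cos φ sin λ, z = sin φ).
The central angle between the endpoints is δ = arccos(p₁·p₂) ≈ 0.735 rad (42.1°).
Interpolate at f = 3/4 with slerp weights a = sin((1−f)δ)/sin δ ≈ 0.272, b = sin(fδ)/sin δ ≈ 0.781.
p = a·p₁ + b·p₂ ≈ (-0.316, 0.931, 0.184); φ = arcsin(p_z) ≈ 10.60°, λ = atan2(p_y, p_x) ≈ 108.76°.

≈ 11°N, 109°E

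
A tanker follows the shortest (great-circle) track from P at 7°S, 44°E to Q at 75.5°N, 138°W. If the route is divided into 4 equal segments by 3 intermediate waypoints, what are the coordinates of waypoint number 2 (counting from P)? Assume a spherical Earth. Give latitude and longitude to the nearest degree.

Write both endpoints as unit vectors p₁, p₂ with components (cos φ cos λ, cos φ sin λ, sin φ).
The central angle between the endpoints is δ = arccos(p₁·p₂) ≈ 1.946 rad (111.5°).
Interpolate at f = 2/4 with slerp weights a = sin((1−f)δ)/sin δ ≈ 0.888, b = sin(fδ)/sin δ ≈ 0.888.
p = a·p₁ + b·p₂ ≈ (0.469, 0.464, 0.752); φ = arcsin(p_z) ≈ 48.74°, λ = atan2(p_y, p_x) ≈ 44.67°.

≈ 49°N, 45°E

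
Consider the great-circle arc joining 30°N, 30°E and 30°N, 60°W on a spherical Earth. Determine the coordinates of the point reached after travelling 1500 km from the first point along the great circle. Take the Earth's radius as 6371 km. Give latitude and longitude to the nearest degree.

From cos δ = sin φ₁ sin φ₂ + cos φ₁ cos φ₂ cos Δλ, the central angle is δ ≈ 1.318 rad (75.5°). The total great-circle distance is δ·R ≈ 1.318 × 6371 ≈ 8398 km, so the target fraction is f = 1500/8398 ≈ 0.179.
Interpolate at f ≈ 0.179 with slerp weights a = sin((1−f)δ)/sin δ ≈ 0.912, b = sin(fδ)/sin δ ≈ 0.241.
p = a·p₁ + b·p₂ ≈ (0.788, 0.214, 0.577); φ = arcsin(p_z) ≈ 35.21°, λ = atan2(p_y, p_x) ≈ 15.21°.

≈ 35°N, 15°E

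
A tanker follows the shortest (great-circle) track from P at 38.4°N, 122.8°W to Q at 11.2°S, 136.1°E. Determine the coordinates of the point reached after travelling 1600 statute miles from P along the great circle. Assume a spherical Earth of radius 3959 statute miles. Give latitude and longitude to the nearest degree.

≈ 34°N, 151°W

The haversine formula gives a central angle δ ≈ 1.843 rad (105.6°) between the endpoints. The total great-circle distance is δ·R ≈ 1.843 × 3959 ≈ 7296 mi, so the target fraction is f = 1600/7296 ≈ 0.219.
Interpolate at f ≈ 0.219 with slerp weights a = sin((1−f)δ)/sin δ ≈ 1.029, b = sin(fδ)/sin δ ≈ 0.408.
p = a·p₁ + b·p₂ ≈ (-0.725, -0.400, 0.560); φ = arcsin(p_z) ≈ 34.05°, λ = atan2(p_y, p_x) ≈ -151.11°.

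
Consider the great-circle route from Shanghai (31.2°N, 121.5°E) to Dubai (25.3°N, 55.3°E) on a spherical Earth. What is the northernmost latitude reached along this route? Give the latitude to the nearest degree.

The great circle lies in the plane with unit normal n̂ = (p₁ × p₂)/|p₁ × p₂|.
Here n̂_z ≈ -0.837; the vertex latitude is φ_max = arccos|n̂_z| ≈ 33.2°.

≈ 33°N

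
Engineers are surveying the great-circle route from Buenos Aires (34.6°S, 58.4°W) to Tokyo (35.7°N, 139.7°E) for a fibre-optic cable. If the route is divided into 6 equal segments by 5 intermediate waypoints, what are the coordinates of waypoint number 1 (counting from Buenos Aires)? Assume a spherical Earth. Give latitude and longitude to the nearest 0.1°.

Convert each endpoint to a unit vector on the sphere (x = cos φ cos λ, y = cos φ sin λ, z = sin φ).
The central angle between the endpoints is δ = arccos(p₁·p₂) ≈ 2.883 rad (165.2°).
Interpolate at f = 1/6 with slerp weights a = sin((1−f)δ)/sin δ ≈ 2.634, b = sin(fδ)/sin δ ≈ 1.807.
p = a·p₁ + b·p₂ ≈ (0.017, -0.897, -0.441); φ = arcsin(p_z) ≈ -26.17°, λ = atan2(p_y, p_x) ≈ -88.93°.

≈ 26.2°S, 88.9°W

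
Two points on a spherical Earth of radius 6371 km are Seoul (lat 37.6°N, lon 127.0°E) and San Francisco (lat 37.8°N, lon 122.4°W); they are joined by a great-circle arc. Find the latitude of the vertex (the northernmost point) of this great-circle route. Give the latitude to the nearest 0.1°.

≈ 53.6°N

The great circle lies in the plane with unit normal n̂ = (p₁ × p₂)/|p₁ × p₂|.
Here n̂_z ≈ +0.593; the vertex latitude is φ_max = arccos|n̂_z| ≈ 53.6°.
Check via Clairaut: cos φ_max = |cos φ₁| · sin C = cos(37.6°)·sin(48.5°) ≈ 0.593, again giving ≈ 53.6°.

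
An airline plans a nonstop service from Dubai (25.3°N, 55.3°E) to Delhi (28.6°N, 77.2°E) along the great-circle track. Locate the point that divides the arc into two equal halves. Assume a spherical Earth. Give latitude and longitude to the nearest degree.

≈ 27°N, 66°E

Write both endpoints as unit vectors p₁, p₂ with components (cos φ cos λ, cos φ sin λ, sin φ).
The central angle between the endpoints is δ = arccos(p₁·p₂) ≈ 0.345 rad (19.8°).
Interpolate at f = 1/2 with slerp weights a = sin((1−f)δ)/sin δ ≈ 0.508, b = sin(fδ)/sin δ ≈ 0.508.
p = a·p₁ + b·p₂ ≈ (0.360, 0.812, 0.460); φ = arcsin(p_z) ≈ 27.38°, λ = atan2(p_y, p_x) ≈ 66.09°.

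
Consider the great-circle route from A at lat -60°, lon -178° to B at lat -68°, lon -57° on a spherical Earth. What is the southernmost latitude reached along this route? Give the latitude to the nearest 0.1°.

≈ -76.9°

The great circle lies in the plane with unit normal n̂ = (p₁ × p₂)/|p₁ × p₂|.
Here n̂_z ≈ +0.227; the vertex latitude is φ_max = arccos|n̂_z| ≈ 76.9°.
Check via Clairaut: cos φ_max = |cos φ₁| · sin C = cos(60.0°)·sin(153.0°) ≈ 0.227, again giving ≈ 76.9°.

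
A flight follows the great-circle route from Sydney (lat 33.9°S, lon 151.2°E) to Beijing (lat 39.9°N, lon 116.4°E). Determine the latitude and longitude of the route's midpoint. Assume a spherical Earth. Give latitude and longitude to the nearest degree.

Convert each endpoint to a unit vector on the sphere (x = cos φ cos λ, y = cos φ sin λ, z = sin φ).
The central angle between the endpoints is δ = arccos(p₁·p₂) ≈ 1.405 rad (80.5°).
Interpolate at f = 1/2 with slerp weights a = sin((1−f)δ)/sin δ ≈ 0.655, b = sin(fδ)/sin δ ≈ 0.655.
p = a·p₁ + b·p₂ ≈ (-0.700, 0.712, 0.055); φ = arcsin(p_z) ≈ 3.14°, λ = atan2(p_y, p_x) ≈ 134.51°.

≈ lat 3°N, lon 135°E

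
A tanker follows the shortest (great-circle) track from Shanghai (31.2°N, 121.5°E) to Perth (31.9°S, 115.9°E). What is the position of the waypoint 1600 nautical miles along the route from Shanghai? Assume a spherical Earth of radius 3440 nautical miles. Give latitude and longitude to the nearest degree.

The haversine formula gives a central angle δ ≈ 1.105 rad (63.3°) between the endpoints. The total great-circle distance is δ·R ≈ 1.105 × 3440 ≈ 3802 nmi, so the target fraction is f = 1600/3802 ≈ 0.421.
Interpolate at f ≈ 0.421 with slerp weights a = sin((1−f)δ)/sin δ ≈ 0.668, b = sin(fδ)/sin δ ≈ 0.502.
p = a·p₁ + b·p₂ ≈ (-0.485, 0.871, 0.081); φ = arcsin(p_z) ≈ 4.65°, λ = atan2(p_y, p_x) ≈ 119.11°.

≈ 5°N, 119°E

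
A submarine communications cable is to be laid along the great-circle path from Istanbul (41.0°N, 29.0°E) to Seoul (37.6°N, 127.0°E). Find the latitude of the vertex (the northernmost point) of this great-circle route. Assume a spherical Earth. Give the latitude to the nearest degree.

≈ 51°N

The great circle lies in the plane with unit normal n̂ = (p₁ × p₂)/|p₁ × p₂|.
Here n̂_z ≈ +0.624; the vertex latitude is φ_max = arccos|n̂_z| ≈ 51.4°.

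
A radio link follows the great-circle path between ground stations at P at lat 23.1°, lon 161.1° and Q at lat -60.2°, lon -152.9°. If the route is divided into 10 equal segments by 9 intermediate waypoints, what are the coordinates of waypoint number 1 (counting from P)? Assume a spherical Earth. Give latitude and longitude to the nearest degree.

Convert each endpoint to a unit vector on the sphere (x = cos φ cos λ, y = cos φ sin λ, z = sin φ).
The central angle between the endpoints is δ = arccos(p₁·p₂) ≈ 1.594 rad (91.3°).
Interpolate at f = 1/10 with slerp weights a = sin((1−f)δ)/sin δ ≈ 0.991, b = sin(fδ)/sin δ ≈ 0.159.
p = a·p₁ + b·p₂ ≈ (-0.933, 0.259, 0.251); φ = arcsin(p_z) ≈ 14.54°, λ = atan2(p_y, p_x) ≈ 164.46°.

≈ lat 15°, lon 164°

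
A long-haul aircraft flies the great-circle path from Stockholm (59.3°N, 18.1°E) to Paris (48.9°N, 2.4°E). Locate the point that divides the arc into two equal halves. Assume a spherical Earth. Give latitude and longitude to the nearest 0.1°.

From cos δ = sin φ₁ sin φ₂ + cos φ₁ cos φ₂ cos Δλ, the central angle is δ ≈ 0.241 rad (13.8°).
Interpolate at f = 1/2 with slerp weights a = sin((1−f)δ)/sin δ ≈ 0.504, b = sin(fδ)/sin δ ≈ 0.504.
p = a·p₁ + b·p₂ ≈ (0.575, 0.094, 0.813); φ = arcsin(p_z) ≈ 54.35°, λ = atan2(p_y, p_x) ≈ 9.26°.

≈ (54.4°N, 9.3°E)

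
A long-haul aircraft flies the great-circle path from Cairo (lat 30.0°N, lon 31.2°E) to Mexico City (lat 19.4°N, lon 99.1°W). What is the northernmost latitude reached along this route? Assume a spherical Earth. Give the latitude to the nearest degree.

≈ 48°N

The great circle lies in the plane with unit normal n̂ = (p₁ × p₂)/|p₁ × p₂|.
Here n̂_z ≈ -0.668; the vertex latitude is φ_max = arccos|n̂_z| ≈ 48.1°.
Check via Clairaut: cos φ_max = |cos φ₁| · sin C = cos(30.0°)·sin(50.5°) ≈ 0.668, again giving ≈ 48.1°.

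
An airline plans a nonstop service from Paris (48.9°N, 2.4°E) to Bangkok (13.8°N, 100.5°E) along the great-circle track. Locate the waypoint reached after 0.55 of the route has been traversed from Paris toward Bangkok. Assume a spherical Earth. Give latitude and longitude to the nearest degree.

≈ 40°N, 69°E

Write both endpoints as unit vectors p₁, p₂ with components (cos φ cos λ, cos φ sin λ, sin φ).
The central angle between the endpoints is δ = arccos(p₁·p₂) ≈ 1.481 rad (84.8°).
Interpolate at f = 0.55 with slerp weights a = sin((1−f)δ)/sin δ ≈ 0.621, b = sin(fδ)/sin δ ≈ 0.730.
p = a·p₁ + b·p₂ ≈ (0.278, 0.714, 0.642); φ = arcsin(p_z) ≈ 39.93°, λ = atan2(p_y, p_x) ≈ 68.71°.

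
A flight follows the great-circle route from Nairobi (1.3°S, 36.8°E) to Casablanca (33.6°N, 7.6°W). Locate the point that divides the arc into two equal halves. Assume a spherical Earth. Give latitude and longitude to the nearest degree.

≈ 17°N, 17°E

Convert each endpoint to a unit vector on the sphere (x = cos φ cos λ, y = cos φ sin λ, z = sin φ).
The central angle between the endpoints is δ = arccos(p₁·p₂) ≈ 0.949 rad (54.4°).
Interpolate at f = 1/2 with slerp weights a = sin((1−f)δ)/sin δ ≈ 0.562, b = sin(fδ)/sin δ ≈ 0.562.
p = a·p₁ + b·p₂ ≈ (0.914, 0.275, 0.298); φ = arcsin(p_z) ≈ 17.36°, λ = atan2(p_y, p_x) ≈ 16.73°.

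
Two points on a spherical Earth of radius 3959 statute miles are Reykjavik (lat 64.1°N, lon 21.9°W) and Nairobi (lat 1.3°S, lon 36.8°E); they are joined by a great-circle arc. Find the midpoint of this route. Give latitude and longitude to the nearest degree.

≈ lat 34°N, lon 20°E

Convert each endpoint to a unit vector on the sphere (x = cos φ cos λ, y = cos φ sin λ, z = sin φ).
The central angle between the endpoints is δ = arccos(p₁·p₂) ≈ 1.363 rad (78.1°).
Interpolate at f = 1/2 with slerp weights a = sin((1−f)δ)/sin δ ≈ 0.644, b = sin(fδ)/sin δ ≈ 0.644.
p = a·p₁ + b·p₂ ≈ (0.776, 0.281, 0.565); φ = arcsin(p_z) ≈ 34.37°, λ = atan2(p_y, p_x) ≈ 19.88°.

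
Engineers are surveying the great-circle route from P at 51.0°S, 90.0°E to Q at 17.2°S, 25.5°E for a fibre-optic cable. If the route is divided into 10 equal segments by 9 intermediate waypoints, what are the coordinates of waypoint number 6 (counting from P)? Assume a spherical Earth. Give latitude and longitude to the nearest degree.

≈ 35°S, 44°E

From cos δ = sin φ₁ sin φ₂ + cos φ₁ cos φ₂ cos Δλ, the central angle is δ ≈ 1.060 rad (60.7°).
Interpolate at f = 6/10 with slerp weights a = sin((1−f)δ)/sin δ ≈ 0.472, b = sin(fδ)/sin δ ≈ 0.681.
p = a·p₁ + b·p₂ ≈ (0.587, 0.577, -0.568); φ = arcsin(p_z) ≈ -34.60°, λ = atan2(p_y, p_x) ≈ 44.49°.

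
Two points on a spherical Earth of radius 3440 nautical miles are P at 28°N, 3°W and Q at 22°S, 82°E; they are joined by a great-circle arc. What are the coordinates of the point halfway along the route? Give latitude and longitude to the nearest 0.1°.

≈ 4.1°N, 40.8°E

Convert each endpoint to a unit vector on the sphere (x = cos φ cos λ, y = cos φ sin λ, z = sin φ).
The central angle between the endpoints is δ = arccos(p₁·p₂) ≈ 1.676 rad (96.0°).
Interpolate at f = 1/2 with slerp weights a = sin((1−f)δ)/sin δ ≈ 0.747, b = sin(fδ)/sin δ ≈ 0.747.
p = a·p₁ + b·p₂ ≈ (0.755, 0.652, 0.071); φ = arcsin(p_z) ≈ 4.06°, λ = atan2(p_y, p_x) ≈ 40.78°.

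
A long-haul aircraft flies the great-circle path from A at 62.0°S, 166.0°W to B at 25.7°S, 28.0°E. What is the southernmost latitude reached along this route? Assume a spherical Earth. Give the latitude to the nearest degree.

The great circle lies in the plane with unit normal n̂ = (p₁ × p₂)/|p₁ × p₂|.
Here n̂_z ≈ -0.102; the vertex latitude is φ_max = arccos|n̂_z| ≈ 84.1°.
Check via Clairaut: cos φ_max = |cos φ₁| · sin C = cos(62.0°)·sin(167.4°) ≈ 0.102, again giving ≈ 84.1°.

≈ 84°S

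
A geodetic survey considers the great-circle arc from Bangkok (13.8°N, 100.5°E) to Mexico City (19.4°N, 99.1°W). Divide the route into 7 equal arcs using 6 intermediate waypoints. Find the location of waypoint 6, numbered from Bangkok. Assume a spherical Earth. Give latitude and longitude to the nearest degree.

From cos δ = sin φ₁ sin φ₂ + cos φ₁ cos φ₂ cos Δλ, the central angle is δ ≈ 2.471 rad (141.6°).
Interpolate at f = 6/7 with slerp weights a = sin((1−f)δ)/sin δ ≈ 0.557, b = sin(fδ)/sin δ ≈ 1.375.
p = a·p₁ + b·p₂ ≈ (-0.304, -0.749, 0.589); φ = arcsin(p_z) ≈ 36.11°, λ = atan2(p_y, p_x) ≈ -112.07°.

≈ (36°N, 112°W)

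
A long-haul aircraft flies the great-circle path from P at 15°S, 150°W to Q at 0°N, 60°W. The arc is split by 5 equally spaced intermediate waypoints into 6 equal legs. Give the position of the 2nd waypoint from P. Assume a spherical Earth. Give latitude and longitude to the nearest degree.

≈ 13°S, 119°W

Write both endpoints as unit vectors p₁, p₂ with components (cos φ cos λ, cos φ sin λ, sin φ).
The central angle between the endpoints is δ = arccos(p₁·p₂) ≈ 1.571 rad (90.0°).
Interpolate at f = 2/6 with slerp weights a = sin((1−f)δ)/sin δ ≈ 0.866, b = sin(fδ)/sin δ ≈ 0.500.
p = a·p₁ + b·p₂ ≈ (-0.474, -0.851, -0.224); φ = arcsin(p_z) ≈ -12.95°, λ = atan2(p_y, p_x) ≈ -119.13°.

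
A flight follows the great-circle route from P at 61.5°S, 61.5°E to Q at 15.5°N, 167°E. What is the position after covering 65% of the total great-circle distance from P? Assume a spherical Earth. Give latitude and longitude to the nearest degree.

≈ 19°S, 148°E

Write both endpoints as unit vectors p₁, p₂ with components (cos φ cos λ, cos φ sin λ, sin φ).
The central angle between the endpoints is δ = arccos(p₁·p₂) ≈ 1.937 rad (111.0°).
Interpolate at f = 0.65 with slerp weights a = sin((1−f)δ)/sin δ ≈ 0.672, b = sin(fδ)/sin δ ≈ 1.019.
p = a·p₁ + b·p₂ ≈ (-0.804, 0.503, -0.318); φ = arcsin(p_z) ≈ -18.53°, λ = atan2(p_y, p_x) ≈ 147.99°.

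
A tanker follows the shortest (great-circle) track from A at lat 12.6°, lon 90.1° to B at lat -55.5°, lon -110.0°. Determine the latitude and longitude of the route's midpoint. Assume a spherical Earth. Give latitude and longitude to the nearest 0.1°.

Write both endpoints as unit vectors p₁, p₂ with components (cos φ cos λ, cos φ sin λ, sin φ).
The central angle between the endpoints is δ = arccos(p₁·p₂) ≈ 2.345 rad (134.3°).
Interpolate at f = 1/2 with slerp weights a = sin((1−f)δ)/sin δ ≈ 1.289, b = sin(fδ)/sin δ ≈ 1.289.
p = a·p₁ + b·p₂ ≈ (-0.252, 0.572, -0.781); φ = arcsin(p_z) ≈ -51.34°, λ = atan2(p_y, p_x) ≈ 113.77°.

≈ lat -51.3°, lon 113.8°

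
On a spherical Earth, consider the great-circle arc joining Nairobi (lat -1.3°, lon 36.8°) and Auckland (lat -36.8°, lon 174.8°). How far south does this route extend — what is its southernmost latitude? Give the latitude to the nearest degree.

The great circle lies in the plane with unit normal n̂ = (p₁ × p₂)/|p₁ × p₂|.
Here n̂_z ≈ +0.658; the vertex latitude is φ_max = arccos|n̂_z| ≈ 48.8°.
Check via Clairaut: cos φ_max = |cos φ₁| · sin C = cos(1.3°)·sin(138.8°) ≈ 0.658, again giving ≈ 48.8°.

≈ -49°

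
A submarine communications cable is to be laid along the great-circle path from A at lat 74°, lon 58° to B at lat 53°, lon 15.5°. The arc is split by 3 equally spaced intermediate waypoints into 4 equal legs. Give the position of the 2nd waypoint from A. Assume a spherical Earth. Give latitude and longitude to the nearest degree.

Convert each endpoint to a unit vector on the sphere (x = cos φ cos λ, y = cos φ sin λ, z = sin φ).
The central angle between the endpoints is δ = arccos(p₁·p₂) ≈ 0.473 rad (27.1°).
Interpolate at f = 2/4 with slerp weights a = sin((1−f)δ)/sin δ ≈ 0.514, b = sin(fδ)/sin δ ≈ 0.514.
p = a·p₁ + b·p₂ ≈ (0.373, 0.203, 0.905); φ = arcsin(p_z) ≈ 64.85°, λ = atan2(p_y, p_x) ≈ 28.52°.

≈ lat 65°, lon 29°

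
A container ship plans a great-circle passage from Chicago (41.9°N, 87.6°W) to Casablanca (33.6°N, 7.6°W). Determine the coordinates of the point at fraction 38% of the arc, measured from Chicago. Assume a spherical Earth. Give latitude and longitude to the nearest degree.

≈ 46°N, 55°W

Convert each endpoint to a unit vector on the sphere (x = cos φ cos λ, y = cos φ sin λ, z = sin φ).
The central angle between the endpoints is δ = arccos(p₁·p₂) ≈ 1.073 rad (61.5°).
Interpolate at f = 0.38 with slerp weights a = sin((1−f)δ)/sin δ ≈ 0.703, b = sin(fδ)/sin δ ≈ 0.451.
p = a·p₁ + b·p₂ ≈ (0.395, -0.572, 0.719); φ = arcsin(p_z) ≈ 45.97°, λ = atan2(p_y, p_x) ≈ -55.41°.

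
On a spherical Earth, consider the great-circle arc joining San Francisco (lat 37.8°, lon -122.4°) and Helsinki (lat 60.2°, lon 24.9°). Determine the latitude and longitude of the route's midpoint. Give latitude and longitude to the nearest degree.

Convert each endpoint to a unit vector on the sphere (x = cos φ cos λ, y = cos φ sin λ, z = sin φ).
The central angle between the endpoints is δ = arccos(p₁·p₂) ≈ 1.368 rad (78.4°).
Interpolate at f = 1/2 with slerp weights a = sin((1−f)δ)/sin δ ≈ 0.645, b = sin(fδ)/sin δ ≈ 0.645.
p = a·p₁ + b·p₂ ≈ (0.018, -0.295, 0.955); φ = arcsin(p_z) ≈ 72.79°, λ = atan2(p_y, p_x) ≈ -86.58°.

≈ lat 73°, lon -87°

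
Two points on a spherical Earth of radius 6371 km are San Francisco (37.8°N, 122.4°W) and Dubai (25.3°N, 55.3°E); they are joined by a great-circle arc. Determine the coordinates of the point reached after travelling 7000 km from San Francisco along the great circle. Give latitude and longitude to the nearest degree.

Convert each endpoint to a unit vector on the sphere (x = cos φ cos λ, y = cos φ sin λ, z = sin φ).
The central angle between the endpoints is δ = arccos(p₁·p₂) ≈ 2.040 rad (116.9°). The total great-circle distance is δ·R ≈ 2.040 × 6371 ≈ 12995 km, so the target fraction is f = 7000/12995 ≈ 0.539.
Interpolate at f ≈ 0.539 with slerp weights a = sin((1−f)δ)/sin δ ≈ 0.906, b = sin(fδ)/sin δ ≈ 0.998.
p = a·p₁ + b·p₂ ≈ (0.130, 0.138, 0.982); φ = arcsin(p_z) ≈ 79.07°, λ = atan2(p_y, p_x) ≈ 46.59°.

≈ 79°N, 47°E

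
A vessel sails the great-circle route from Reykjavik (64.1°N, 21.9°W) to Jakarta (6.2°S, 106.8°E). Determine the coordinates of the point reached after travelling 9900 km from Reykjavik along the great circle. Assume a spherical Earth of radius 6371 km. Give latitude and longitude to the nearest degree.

Write both endpoints as unit vectors p₁, p₂ with components (cos φ cos λ, cos φ sin λ, sin φ).
The central angle between the endpoints is δ = arccos(p₁·p₂) ≈ 1.948 rad (111.6°). The total great-circle distance is δ·R ≈ 1.948 × 6371 ≈ 12413 km, so the target fraction is f = 9900/12413 ≈ 0.798.
Interpolate at f ≈ 0.798 with slerp weights a = sin((1−f)δ)/sin δ ≈ 0.413, b = sin(fδ)/sin δ ≈ 1.076.
p = a·p₁ + b·p₂ ≈ (-0.142, 0.956, 0.256); φ = arcsin(p_z) ≈ 14.82°, λ = atan2(p_y, p_x) ≈ 98.42°.

≈ 15°N, 98°E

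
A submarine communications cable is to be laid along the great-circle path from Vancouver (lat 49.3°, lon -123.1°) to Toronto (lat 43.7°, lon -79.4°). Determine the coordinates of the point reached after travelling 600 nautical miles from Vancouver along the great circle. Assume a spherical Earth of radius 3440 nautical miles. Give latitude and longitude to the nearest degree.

From cos δ = sin φ₁ sin φ₂ + cos φ₁ cos φ₂ cos Δλ, the central angle is δ ≈ 0.526 rad (30.2°). The total great-circle distance is δ·R ≈ 0.526 × 3440 ≈ 1811 nmi, so the target fraction is f = 600/1811 ≈ 0.331.
Interpolate at f ≈ 0.331 with slerp weights a = sin((1−f)δ)/sin δ ≈ 0.686, b = sin(fδ)/sin δ ≈ 0.345.
p = a·p₁ + b·p₂ ≈ (-0.198, -0.620, 0.759); φ = arcsin(p_z) ≈ 49.36°, λ = atan2(p_y, p_x) ≈ -107.74°.

≈ lat 49°, lon -108°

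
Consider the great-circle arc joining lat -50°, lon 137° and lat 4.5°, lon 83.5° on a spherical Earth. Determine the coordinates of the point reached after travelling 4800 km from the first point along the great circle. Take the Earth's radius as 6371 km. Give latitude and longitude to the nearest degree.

≈ lat -19°, lon 99°

Write both endpoints as unit vectors p₁, p₂ with components (cos φ cos λ, cos φ sin λ, sin φ).
The central angle between the endpoints is δ = arccos(p₁·p₂) ≈ 1.244 rad (71.3°). The total great-circle distance is δ·R ≈ 1.244 × 6371 ≈ 7925 km, so the target fraction is f = 4800/7925 ≈ 0.606.
Interpolate at f ≈ 0.606 with slerp weights a = sin((1−f)δ)/sin δ ≈ 0.497, b = sin(fδ)/sin δ ≈ 0.722.
p = a·p₁ + b·p₂ ≈ (-0.152, 0.934, -0.324); φ = arcsin(p_z) ≈ -18.93°, λ = atan2(p_y, p_x) ≈ 99.27°.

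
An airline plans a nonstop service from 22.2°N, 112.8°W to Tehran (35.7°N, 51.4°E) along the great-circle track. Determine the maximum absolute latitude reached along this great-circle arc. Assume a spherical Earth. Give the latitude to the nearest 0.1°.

The great circle lies in the plane with unit normal n̂ = (p₁ × p₂)/|p₁ × p₂|.
Here n̂_z ≈ +0.237; the vertex latitude is φ_max = arccos|n̂_z| ≈ 76.3°.
Check via Clairaut: cos φ_max = |cos φ₁| · sin C = cos(22.2°)·sin(14.8°) ≈ 0.237, again giving ≈ 76.3°.

≈ 76.3°N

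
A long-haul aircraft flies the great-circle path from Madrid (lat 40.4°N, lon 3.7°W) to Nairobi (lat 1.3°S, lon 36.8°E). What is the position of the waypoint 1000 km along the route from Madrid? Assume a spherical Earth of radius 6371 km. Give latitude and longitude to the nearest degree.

Convert each endpoint to a unit vector on the sphere (x = cos φ cos λ, y = cos φ sin λ, z = sin φ).
The central angle between the endpoints is δ = arccos(p₁·p₂) ≈ 0.971 rad (55.7°). The total great-circle distance is δ·R ≈ 0.971 × 6371 ≈ 6188 km, so the target fraction is f = 1000/6188 ≈ 0.162.
Interpolate at f ≈ 0.162 with slerp weights a = sin((1−f)δ)/sin δ ≈ 0.881, b = sin(fδ)/sin δ ≈ 0.189.
p = a·p₁ + b·p₂ ≈ (0.821, 0.070, 0.567); φ = arcsin(p_z) ≈ 34.51°, λ = atan2(p_y, p_x) ≈ 4.88°.

≈ lat 35°N, lon 5°E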